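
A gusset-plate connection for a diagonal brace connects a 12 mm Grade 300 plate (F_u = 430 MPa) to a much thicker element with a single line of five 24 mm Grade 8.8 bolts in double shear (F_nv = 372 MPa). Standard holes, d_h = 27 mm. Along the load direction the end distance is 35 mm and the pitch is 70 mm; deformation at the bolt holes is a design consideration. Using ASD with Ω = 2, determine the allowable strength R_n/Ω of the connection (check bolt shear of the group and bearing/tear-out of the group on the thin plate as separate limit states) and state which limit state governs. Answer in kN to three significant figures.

599 kN (bearing governs)

Bolt shear: A_b = π·24²/4 = 452.4 mm²; R_n = 372 × 452.4 × 5 × 2 / 1000 = 1683 kN → 1683 / 2 = 841 kN.
Bearing (1.2 l_c t F_u ≤ 2.4 d t F_u): upper limit = 2.4·24·12·430 / 1000 = 297.2 kN.
  Edge l_c = 35 − 27/2 = 21.5 → r_n = 133.1 kN; interior l_c = 70 − 27 = 43 → r_n = 266.3 kN.
  R_n,bearing = 1·133.1 + 4·266.3 = 1198 kN → 1198 / 2 = 599 kN.
Bearing governs: 599 kN.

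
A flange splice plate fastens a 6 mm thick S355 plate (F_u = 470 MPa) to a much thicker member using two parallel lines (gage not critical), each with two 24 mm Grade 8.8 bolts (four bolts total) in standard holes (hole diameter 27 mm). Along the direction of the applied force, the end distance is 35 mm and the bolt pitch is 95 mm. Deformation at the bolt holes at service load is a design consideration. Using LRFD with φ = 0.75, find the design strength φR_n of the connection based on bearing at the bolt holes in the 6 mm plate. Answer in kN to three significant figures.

353 kN

Per bolt r_n = 1.2 l_c t F_u ≤ 2.4 d t F_u; upper limit = 2.4 × 24 × 6 × 470 / 1000 = 162.4 kN.
Edge bolt: l_c = 35 − 27/2 = 21.5 mm → 1.2 × 21.5 × 6 × 470 / 1000 = 72.76 → r_n = 72.76 kN.
Interior bolts: l_c = 95 − 27 = 68 mm → 1.2 × 68 × 6 × 470 / 1000 = 230.1 → r_n = 162.4 kN.
R_n = 2 × 72.76 + 2 × 162.4 = 470.4 kN.
Design strength φR_n = 0.75 × 470.4 = 353 kN.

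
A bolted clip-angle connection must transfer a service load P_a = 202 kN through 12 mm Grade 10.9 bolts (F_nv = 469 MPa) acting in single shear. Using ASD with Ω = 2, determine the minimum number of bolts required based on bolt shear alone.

A_b = π·12²/4 = 113.1 mm².
Per-bolt allowable strength R_n/Ω = 469 × 113.1 × 1 / 1000 / 2 = 26.52 kN.
n ≥ 202 / 26.52 = 7.617 → use 8 bolts.

8 bolts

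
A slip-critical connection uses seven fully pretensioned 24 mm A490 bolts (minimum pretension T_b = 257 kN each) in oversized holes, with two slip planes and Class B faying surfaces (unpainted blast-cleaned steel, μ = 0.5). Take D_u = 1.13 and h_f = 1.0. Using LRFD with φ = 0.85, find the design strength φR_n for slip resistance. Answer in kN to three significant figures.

1730 kN

R_n = μ · D_u · h_f · T_b · n_s · n_b = 0.5 × 1.13 × 1.0 × 257 × 2 × 7 = 2033 kN.
Design strength φR_n = 0.85 × 2033 = 1730 kN.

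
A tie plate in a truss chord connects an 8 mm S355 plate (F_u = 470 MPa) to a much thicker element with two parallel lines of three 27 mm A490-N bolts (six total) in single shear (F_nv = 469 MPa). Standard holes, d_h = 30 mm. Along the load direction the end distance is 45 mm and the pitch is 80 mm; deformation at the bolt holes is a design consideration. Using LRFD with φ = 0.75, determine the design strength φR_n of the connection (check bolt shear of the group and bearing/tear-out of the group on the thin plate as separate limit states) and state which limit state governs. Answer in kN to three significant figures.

880 kN (bearing governs)

Bolt shear: A_b = π·27²/4 = 572.6 mm²; R_n = 469 × 572.6 × 6 × 1 / 1000 = 1611 kN → 0.75 × 1611 = 1210 kN.
Bearing (1.2 l_c t F_u ≤ 2.4 d t F_u): upper limit = 2.4·27·8·470 / 1000 = 243.6 kN.
  Edge l_c = 45 − 30/2 = 30 → r_n = 135.4 kN; interior l_c = 80 − 30 = 50 → r_n = 225.6 kN.
  R_n,bearing = 2·135.4 + 4·225.6 = 1173 kN → 0.75 × 1173 = 880 kN.
Bearing governs: 880 kN.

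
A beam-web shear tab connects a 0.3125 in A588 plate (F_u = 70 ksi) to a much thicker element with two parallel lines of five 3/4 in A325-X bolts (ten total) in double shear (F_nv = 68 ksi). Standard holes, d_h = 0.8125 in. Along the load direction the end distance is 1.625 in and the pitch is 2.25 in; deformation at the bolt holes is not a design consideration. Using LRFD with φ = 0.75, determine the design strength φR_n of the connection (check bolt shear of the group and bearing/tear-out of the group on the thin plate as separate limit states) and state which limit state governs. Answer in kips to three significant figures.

343 kips (bearing governs)

Bolt shear: A_b = π·0.75²/4 = 0.4418 in²; R_n = 68 × 0.4418 × 10 × 2 = 600.8 kips → 0.75 × 600.8 = 451 kips.
Bearing (1.5 l_c t F_u ≤ 3.0 d t F_u): upper limit = 3.0·0.75·0.3125·70 = 49.22 kips.
  Edge l_c = 1.625 − 0.8125/2 = 1.219 → r_n = 39.99 kips; interior l_c = 2.25 − 0.8125 = 1.438 → r_n = 47.17 kips.
  R_n,bearing = 2·39.99 + 8·47.17 = 457.3 kips → 0.75 × 457.3 = 343 kips.
Bearing governs: 343 kips.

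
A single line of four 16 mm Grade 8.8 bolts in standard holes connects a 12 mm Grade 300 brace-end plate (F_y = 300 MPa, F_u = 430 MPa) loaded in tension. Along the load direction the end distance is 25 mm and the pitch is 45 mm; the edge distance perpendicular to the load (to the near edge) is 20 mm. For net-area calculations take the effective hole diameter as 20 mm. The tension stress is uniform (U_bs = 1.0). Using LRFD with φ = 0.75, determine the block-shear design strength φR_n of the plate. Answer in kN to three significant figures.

248 kN

Shear plane L_v = 25 + 3·45 = 160 mm; A_gv = 160 × 12 = 1920 mm².
A_nv = (160 − 3.5·20) × 12 = 1080 mm².
A_nt = (20 − 0.5·20) × 12 = 120 mm².
0.6 F_u A_nv = 278.6 kN; 0.6 F_y A_gv = 345.6 kN → shear rupture governs the shear term.
R_n = 278.6 + 1.0 × 430 × 120 / 1000 = 330.2 kN.
Design strength φR_n = 0.75 × 330.2 = 248 kN.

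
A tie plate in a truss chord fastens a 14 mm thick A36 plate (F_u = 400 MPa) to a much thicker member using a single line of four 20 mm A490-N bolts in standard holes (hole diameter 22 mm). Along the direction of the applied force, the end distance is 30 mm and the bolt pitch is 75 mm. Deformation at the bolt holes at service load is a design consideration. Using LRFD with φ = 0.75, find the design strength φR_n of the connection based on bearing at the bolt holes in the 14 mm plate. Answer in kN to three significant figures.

701 kN

Per bolt r_n = 1.2 l_c t F_u ≤ 2.4 d t F_u; upper limit = 2.4 × 20 × 14 × 400 / 1000 = 268.8 kN.
Edge bolt: l_c = 30 − 22/2 = 19 mm → 1.2 × 19 × 14 × 400 / 1000 = 127.7 → r_n = 127.7 kN.
Interior bolts: l_c = 75 − 22 = 53 mm → 1.2 × 53 × 14 × 400 / 1000 = 356.2 → r_n = 268.8 kN.
R_n = 1 × 127.7 + 3 × 268.8 = 934.1 kN.
Design strength φR_n = 0.75 × 934.1 = 701 kN.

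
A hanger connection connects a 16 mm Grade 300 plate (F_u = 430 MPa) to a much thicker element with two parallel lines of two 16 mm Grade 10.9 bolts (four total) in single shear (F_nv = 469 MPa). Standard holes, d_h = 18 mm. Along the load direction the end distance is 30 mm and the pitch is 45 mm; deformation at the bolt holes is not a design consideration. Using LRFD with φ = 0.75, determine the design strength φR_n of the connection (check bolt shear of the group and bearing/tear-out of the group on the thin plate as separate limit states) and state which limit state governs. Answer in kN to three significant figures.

283 kN (bolt shear governs)

Bolt shear: A_b = π·16²/4 = 201.1 mm²; R_n = 469 × 201.1 × 4 × 1 / 1000 = 377.2 kN → 0.75 × 377.2 = 283 kN.
Bearing (1.5 l_c t F_u ≤ 3.0 d t F_u): upper limit = 3.0·16·16·430 / 1000 = 330.2 kN.
  Edge l_c = 30 − 18/2 = 21 → r_n = 216.7 kN; interior l_c = 45 − 18 = 27 → r_n = 278.6 kN.
  R_n,bearing = 2·216.7 + 2·278.6 = 990.7 kN → 0.75 × 990.7 = 743 kN.
Bolt shear governs: 283 kN.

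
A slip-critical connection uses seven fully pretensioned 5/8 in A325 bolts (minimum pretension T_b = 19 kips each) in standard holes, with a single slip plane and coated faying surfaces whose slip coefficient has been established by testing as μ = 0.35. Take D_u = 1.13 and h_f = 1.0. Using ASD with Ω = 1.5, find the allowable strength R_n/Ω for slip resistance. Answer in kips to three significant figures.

R_n = μ · D_u · h_f · T_b · n_s · n_b = 0.35 × 1.13 × 1.0 × 19 × 1 × 7 = 52.6 kips.
Allowable strength R_n/Ω = 52.6 / 1.5 = 35.1 kips.

35.1 kips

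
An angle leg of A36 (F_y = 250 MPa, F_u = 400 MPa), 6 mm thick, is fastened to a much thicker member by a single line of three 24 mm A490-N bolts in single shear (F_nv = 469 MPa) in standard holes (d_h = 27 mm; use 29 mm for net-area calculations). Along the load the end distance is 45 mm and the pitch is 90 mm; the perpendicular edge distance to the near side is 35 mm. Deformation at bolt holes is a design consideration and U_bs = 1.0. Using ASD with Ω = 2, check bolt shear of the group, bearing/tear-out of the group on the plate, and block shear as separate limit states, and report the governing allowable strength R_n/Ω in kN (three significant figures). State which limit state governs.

Bolt shear: A_b = π·24²/4 = 452.4 mm²; R_n = 469 × 452.4 × 3 × 1 / 1000 = 636.5 kN → 636.5 / 2 = 318 kN.
Bearing: edge l_c = 31.5, r_n = 90.72 kN; interior l_c = 63, r_n = 138.2 kN; R_n = 90.72 + 2·138.2 = 367.2 kN → 184 kN.
Block shear: A_gv = 1350, A_nv = 915, A_nt = 123 mm²; R_n = min(0.6F_uA_nv, 0.6F_yA_gv) + U_bs·F_u·A_nt = 251.7 kN → 126 kN.
Block shear governs: 126 kN.

126 kN (block shear governs)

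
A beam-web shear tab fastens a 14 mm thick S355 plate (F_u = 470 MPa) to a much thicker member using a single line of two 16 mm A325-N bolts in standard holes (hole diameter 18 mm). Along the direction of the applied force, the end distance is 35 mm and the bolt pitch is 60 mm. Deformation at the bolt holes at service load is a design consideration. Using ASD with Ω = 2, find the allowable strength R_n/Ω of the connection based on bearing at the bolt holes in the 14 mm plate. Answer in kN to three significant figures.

Per bolt r_n = 1.2 l_c t F_u ≤ 2.4 d t F_u; upper limit = 2.4 × 16 × 14 × 470 / 1000 = 252.7 kN.
Edge bolt: l_c = 35 − 18/2 = 26 mm → 1.2 × 26 × 14 × 470 / 1000 = 205.3 → r_n = 205.3 kN.
Interior bolts: l_c = 60 − 18 = 42 mm → 1.2 × 42 × 14 × 470 / 1000 = 331.6 → r_n = 252.7 kN.
R_n = 1 × 205.3 + 1 × 252.7 = 458 kN.
Allowable strength R_n/Ω = 458 / 2 = 229 kN.

229 kN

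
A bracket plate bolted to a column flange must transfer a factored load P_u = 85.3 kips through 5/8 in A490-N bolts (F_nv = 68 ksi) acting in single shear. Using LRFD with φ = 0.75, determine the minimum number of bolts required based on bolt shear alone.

A_b = π·0.625²/4 = 0.3068 in².
Per-bolt design strength φR_n = 0.75 × 68 × 0.3068 × 1 = 15.65 kips.
n ≥ 85.3 / 15.65 = 5.452 → use 6 bolts.

6 bolts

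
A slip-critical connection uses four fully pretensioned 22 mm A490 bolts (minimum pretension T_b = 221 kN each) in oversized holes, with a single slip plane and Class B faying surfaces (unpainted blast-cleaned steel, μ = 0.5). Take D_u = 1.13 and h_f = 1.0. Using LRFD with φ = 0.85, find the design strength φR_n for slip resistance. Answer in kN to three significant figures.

R_n = μ · D_u · h_f · T_b · n_s · n_b = 0.5 × 1.13 × 1.0 × 221 × 1 × 4 = 499.5 kN.
Design strength φR_n = 0.85 × 499.5 = 425 kN.

425 kN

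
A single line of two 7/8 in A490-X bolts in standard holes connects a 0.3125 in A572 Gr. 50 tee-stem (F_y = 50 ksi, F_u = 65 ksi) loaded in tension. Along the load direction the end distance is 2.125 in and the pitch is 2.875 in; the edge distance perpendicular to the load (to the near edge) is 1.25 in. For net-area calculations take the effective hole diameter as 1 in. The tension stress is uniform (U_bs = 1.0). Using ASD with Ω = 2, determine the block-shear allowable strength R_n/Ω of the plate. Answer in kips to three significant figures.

Shear plane L_v = 2.125 + 1·2.875 = 5 in; A_gv = 5 × 0.3125 = 1.562 in².
A_nv = (5 − 1.5·1) × 0.3125 = 1.094 in².
A_nt = (1.25 − 0.5·1) × 0.3125 = 0.2344 in².
0.6 F_u A_nv = 42.66 kips; 0.6 F_y A_gv = 46.88 kips → shear rupture governs the shear term.
R_n = 42.66 + 1.0 × 65 × 0.2344 = 57.89 kips.
Allowable strength R_n/Ω = 57.89 / 2 = 28.9 kips.

28.9 kips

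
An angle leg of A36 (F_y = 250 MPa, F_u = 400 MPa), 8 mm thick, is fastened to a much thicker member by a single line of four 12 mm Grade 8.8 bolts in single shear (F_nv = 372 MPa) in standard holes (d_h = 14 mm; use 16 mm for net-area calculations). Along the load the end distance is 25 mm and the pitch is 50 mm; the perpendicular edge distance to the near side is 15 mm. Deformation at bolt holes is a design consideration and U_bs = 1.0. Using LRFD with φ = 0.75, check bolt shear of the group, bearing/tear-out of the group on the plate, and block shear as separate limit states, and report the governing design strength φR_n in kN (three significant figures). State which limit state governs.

Bolt shear: A_b = π·12²/4 = 113.1 mm²; R_n = 372 × 113.1 × 4 × 1 / 1000 = 168.3 kN → 0.75 × 168.3 = 126 kN.
Bearing: edge l_c = 18, r_n = 69.12 kN; interior l_c = 36, r_n = 92.16 kN; R_n = 69.12 + 3·92.16 = 345.6 kN → 259 kN.
Block shear: A_gv = 1400, A_nv = 952, A_nt = 56 mm²; R_n = min(0.6F_uA_nv, 0.6F_yA_gv) + U_bs·F_u·A_nt = 232.4 kN → 174 kN.
Bolt shear governs: 126 kN.

126 kN (bolt shear governs)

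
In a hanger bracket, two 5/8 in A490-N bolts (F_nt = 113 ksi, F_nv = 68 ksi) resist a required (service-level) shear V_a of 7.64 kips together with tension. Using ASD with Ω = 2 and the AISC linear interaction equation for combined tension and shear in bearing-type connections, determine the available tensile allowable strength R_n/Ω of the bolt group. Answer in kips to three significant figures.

32.4 kips

A_b = π·0.625²/4 = 0.3068 in²; f_rv = 7.64 / (2 × 0.3068) = 12.45 ksi.
F'_nt = 1.3 F_nt − (Ω F_nt / F_nv) f_rv = 1.3·113 − (2·113/68)·12.45 = 105.5 ksi, capped at F_nt → F'_nt = 105.5 ksi.
R_n = F'_nt · A_b · n = 105.5 × 0.3068 × 2 = 64.74 kips.
Allowable strength R_n/Ω = 64.74 / 2 = 32.4 kips.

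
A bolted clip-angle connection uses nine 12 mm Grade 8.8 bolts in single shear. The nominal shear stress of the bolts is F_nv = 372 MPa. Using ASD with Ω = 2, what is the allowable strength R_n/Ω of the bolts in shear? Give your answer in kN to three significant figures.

A_b = π × 12² / 4 = 113.1 mm².
R_n = F_nv · A_b · n · n_s = 372 × 113.1 × 9 × 1 / 1000 = 378.6 kN.
Allowable strength R_n/Ω = 378.6 / 2 = 189 kN.

189 kN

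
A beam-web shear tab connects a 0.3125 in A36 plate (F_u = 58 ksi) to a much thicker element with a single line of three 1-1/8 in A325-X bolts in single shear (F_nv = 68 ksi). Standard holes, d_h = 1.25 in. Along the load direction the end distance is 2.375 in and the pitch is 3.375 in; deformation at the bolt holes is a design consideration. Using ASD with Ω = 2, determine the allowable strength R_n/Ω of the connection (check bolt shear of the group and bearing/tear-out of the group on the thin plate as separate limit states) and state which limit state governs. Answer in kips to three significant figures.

Bolt shear: A_b = π·1.125²/4 = 0.994 in²; R_n = 68 × 0.994 × 3 × 1 = 202.8 kips → 202.8 / 2 = 101 kips.
Bearing (1.2 l_c t F_u ≤ 2.4 d t F_u): upper limit = 2.4·1.125·0.3125·58 = 48.94 kips.
  Edge l_c = 2.375 − 1.25/2 = 1.75 → r_n = 38.06 kips; interior l_c = 3.375 − 1.25 = 2.125 → r_n = 46.22 kips.
  R_n,bearing = 1·38.06 + 2·46.22 = 130.5 kips → 130.5 / 2 = 65.2 kips.
Bearing governs: 65.2 kips.

65.2 kips (bearing governs)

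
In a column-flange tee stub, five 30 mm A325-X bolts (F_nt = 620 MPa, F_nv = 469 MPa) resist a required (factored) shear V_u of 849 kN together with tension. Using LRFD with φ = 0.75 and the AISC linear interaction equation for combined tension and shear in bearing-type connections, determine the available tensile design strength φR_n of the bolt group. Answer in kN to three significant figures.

1010 kN

A_b = π·30²/4 = 706.9 mm²; f_rv = 849 × 1000 / (5 × 706.9) = 240.2 MPa.
F'_nt = 1.3 F_nt − (F_nt / φF_nv) f_rv = 1.3·620 − (620/(0.75·469))·240.2 = 382.6 MPa, capped at F_nt → F'_nt = 382.6 MPa.
R_n = F'_nt · A_b · n = 382.6 × 706.9 × 5 / 1000 = 1352 kN.
Design strength φR_n = 0.75 × 1352 = 1010 kN.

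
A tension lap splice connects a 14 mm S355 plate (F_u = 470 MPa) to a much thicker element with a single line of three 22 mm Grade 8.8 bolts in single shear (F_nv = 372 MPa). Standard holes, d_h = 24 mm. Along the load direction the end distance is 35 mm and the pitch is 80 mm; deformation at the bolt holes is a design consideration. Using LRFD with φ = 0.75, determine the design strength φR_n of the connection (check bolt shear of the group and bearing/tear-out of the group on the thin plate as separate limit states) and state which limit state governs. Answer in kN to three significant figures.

318 kN (bolt shear governs)

Bolt shear: A_b = π·22²/4 = 380.1 mm²; R_n = 372 × 380.1 × 3 × 1 / 1000 = 424.2 kN → 0.75 × 424.2 = 318 kN.
Bearing (1.2 l_c t F_u ≤ 2.4 d t F_u): upper limit = 2.4·22·14·470 / 1000 = 347.4 kN.
  Edge l_c = 35 − 24/2 = 23 → r_n = 181.6 kN; interior l_c = 80 − 24 = 56 → r_n = 347.4 kN.
  R_n,bearing = 1·181.6 + 2·347.4 = 876.5 kN → 0.75 × 876.5 = 657 kN.
Bolt shear governs: 318 kN.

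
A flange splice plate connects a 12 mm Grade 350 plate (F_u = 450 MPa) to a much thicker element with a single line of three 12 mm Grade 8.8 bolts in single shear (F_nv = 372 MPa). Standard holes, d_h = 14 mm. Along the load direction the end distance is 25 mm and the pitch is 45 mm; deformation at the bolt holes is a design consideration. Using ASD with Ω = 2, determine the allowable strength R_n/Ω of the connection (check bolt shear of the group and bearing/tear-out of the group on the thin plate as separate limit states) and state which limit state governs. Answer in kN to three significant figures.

Bolt shear: A_b = π·12²/4 = 113.1 mm²; R_n = 372 × 113.1 × 3 × 1 / 1000 = 126.2 kN → 126.2 / 2 = 63.1 kN.
Bearing (1.2 l_c t F_u ≤ 2.4 d t F_u): upper limit = 2.4·12·12·450 / 1000 = 155.5 kN.
  Edge l_c = 25 − 14/2 = 18 → r_n = 116.6 kN; interior l_c = 45 − 14 = 31 → r_n = 155.5 kN.
  R_n,bearing = 1·116.6 + 2·155.5 = 427.7 kN → 427.7 / 2 = 214 kN.
Bolt shear governs: 63.1 kN.

63.1 kN (bolt shear governs)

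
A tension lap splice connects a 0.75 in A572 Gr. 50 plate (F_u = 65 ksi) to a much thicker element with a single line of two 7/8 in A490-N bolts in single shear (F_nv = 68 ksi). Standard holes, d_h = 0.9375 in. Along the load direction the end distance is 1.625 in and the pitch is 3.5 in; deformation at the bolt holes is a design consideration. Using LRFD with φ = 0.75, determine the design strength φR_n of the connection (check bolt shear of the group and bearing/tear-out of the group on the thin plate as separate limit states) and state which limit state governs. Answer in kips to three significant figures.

Bolt shear: A_b = π·0.875²/4 = 0.6013 in²; R_n = 68 × 0.6013 × 2 × 1 = 81.78 kips → 0.75 × 81.78 = 61.3 kips.
Bearing (1.2 l_c t F_u ≤ 2.4 d t F_u): upper limit = 2.4·0.875·0.75·65 = 102.4 kips.
  Edge l_c = 1.625 − 0.9375/2 = 1.156 → r_n = 67.64 kips; interior l_c = 3.5 − 0.9375 = 2.562 → r_n = 102.4 kips.
  R_n,bearing = 1·67.64 + 1·102.4 = 170 kips → 0.75 × 170 = 128 kips.
Bolt shear governs: 61.3 kips.

61.3 kips (bolt shear governs)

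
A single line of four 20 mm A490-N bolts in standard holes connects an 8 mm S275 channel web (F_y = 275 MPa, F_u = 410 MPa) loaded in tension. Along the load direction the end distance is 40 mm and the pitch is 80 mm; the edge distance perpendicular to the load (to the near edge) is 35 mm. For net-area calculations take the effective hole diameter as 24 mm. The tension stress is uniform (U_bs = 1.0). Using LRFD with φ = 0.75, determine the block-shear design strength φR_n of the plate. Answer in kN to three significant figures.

Shear plane L_v = 40 + 3·80 = 280 mm; A_gv = 280 × 8 = 2240 mm².
A_nv = (280 − 3.5·24) × 8 = 1568 mm².
A_nt = (35 − 0.5·24) × 8 = 184 mm².
0.6 F_u A_nv = 385.7 kN; 0.6 F_y A_gv = 369.6 kN → shear yielding governs the shear term.
R_n = 369.6 + 1.0 × 410 × 184 / 1000 = 445 kN.
Design strength φR_n = 0.75 × 445 = 334 kN.

334 kN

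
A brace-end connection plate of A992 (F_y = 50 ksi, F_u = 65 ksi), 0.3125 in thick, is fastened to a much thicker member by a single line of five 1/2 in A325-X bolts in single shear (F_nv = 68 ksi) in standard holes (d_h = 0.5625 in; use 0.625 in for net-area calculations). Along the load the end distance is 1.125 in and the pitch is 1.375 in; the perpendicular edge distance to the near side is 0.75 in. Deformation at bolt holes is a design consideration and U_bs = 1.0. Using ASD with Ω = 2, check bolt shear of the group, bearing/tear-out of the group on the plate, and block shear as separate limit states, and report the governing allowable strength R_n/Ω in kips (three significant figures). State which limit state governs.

27.7 kips (block shear governs)

Bolt shear: A_b = π·0.5²/4 = 0.1963 in²; R_n = 68 × 0.1963 × 5 × 1 = 66.76 kips → 66.76 / 2 = 33.4 kips.
Bearing: edge l_c = 0.8438, r_n = 20.57 kips; interior l_c = 0.8125, r_n = 19.8 kips; R_n = 20.57 + 4·19.8 = 99.79 kips → 49.9 kips.
Block shear: A_gv = 2.07, A_nv = 1.191, A_nt = 0.1367 in²; R_n = min(0.6F_uA_nv, 0.6F_yA_gv) + U_bs·F_u·A_nt = 55.35 kips → 27.7 kips.
Block shear governs: 27.7 kips.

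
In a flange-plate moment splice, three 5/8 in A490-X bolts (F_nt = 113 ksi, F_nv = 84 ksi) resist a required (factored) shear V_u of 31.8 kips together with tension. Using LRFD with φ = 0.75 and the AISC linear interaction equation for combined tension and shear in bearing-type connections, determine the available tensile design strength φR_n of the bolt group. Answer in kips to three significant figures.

58.6 kips

A_b = π·0.625²/4 = 0.3068 in²; f_rv = 31.8 / (3 × 0.3068) = 34.55 ksi.
F'_nt = 1.3 F_nt − (F_nt / φF_nv) f_rv = 1.3·113 − (113/(0.75·84))·34.55 = 84.93 ksi, capped at F_nt → F'_nt = 84.93 ksi.
R_n = F'_nt · A_b · n = 84.93 × 0.3068 × 3 = 78.17 kips.
Design strength φR_n = 0.75 × 78.17 = 58.6 kips.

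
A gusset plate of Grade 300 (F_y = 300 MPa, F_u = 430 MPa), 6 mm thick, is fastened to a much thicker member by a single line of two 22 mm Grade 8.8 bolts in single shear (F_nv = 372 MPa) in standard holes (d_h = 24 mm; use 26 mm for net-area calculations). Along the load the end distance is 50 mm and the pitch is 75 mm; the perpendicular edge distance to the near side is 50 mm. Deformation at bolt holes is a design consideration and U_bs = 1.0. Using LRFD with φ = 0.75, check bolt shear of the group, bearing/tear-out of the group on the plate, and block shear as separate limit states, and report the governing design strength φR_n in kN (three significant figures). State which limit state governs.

171 kN (block shear governs)

Bolt shear: A_b = π·22²/4 = 380.1 mm²; R_n = 372 × 380.1 × 2 × 1 / 1000 = 282.8 kN → 0.75 × 282.8 = 212 kN.
Bearing: edge l_c = 38, r_n = 117.6 kN; interior l_c = 51, r_n = 136.2 kN; R_n = 117.6 + 1·136.2 = 253.9 kN → 190 kN.
Block shear: A_gv = 750, A_nv = 516, A_nt = 222 mm²; R_n = min(0.6F_uA_nv, 0.6F_yA_gv) + U_bs·F_u·A_nt = 228.6 kN → 171 kN.
Block shear governs: 171 kN.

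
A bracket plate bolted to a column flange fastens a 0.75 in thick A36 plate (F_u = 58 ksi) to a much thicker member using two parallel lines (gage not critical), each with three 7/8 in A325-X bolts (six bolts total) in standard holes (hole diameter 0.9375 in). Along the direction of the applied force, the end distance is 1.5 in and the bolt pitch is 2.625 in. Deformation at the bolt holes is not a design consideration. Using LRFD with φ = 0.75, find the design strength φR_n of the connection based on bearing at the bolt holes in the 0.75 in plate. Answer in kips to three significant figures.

Per bolt r_n = 1.5 l_c t F_u ≤ 3.0 d t F_u; upper limit = 3.0 × 0.875 × 0.75 × 58 = 114.2 kips.
Edge bolt: l_c = 1.5 − 0.9375/2 = 1.031 in → 1.5 × 1.031 × 0.75 × 58 = 67.29 → r_n = 67.29 kips.
Interior bolts: l_c = 2.625 − 0.9375 = 1.688 in → 1.5 × 1.688 × 0.75 × 58 = 110.1 → r_n = 110.1 kips.
R_n = 2 × 67.29 + 4 × 110.1 = 575 kips.
Design strength φR_n = 0.75 × 575 = 431 kips.

431 kips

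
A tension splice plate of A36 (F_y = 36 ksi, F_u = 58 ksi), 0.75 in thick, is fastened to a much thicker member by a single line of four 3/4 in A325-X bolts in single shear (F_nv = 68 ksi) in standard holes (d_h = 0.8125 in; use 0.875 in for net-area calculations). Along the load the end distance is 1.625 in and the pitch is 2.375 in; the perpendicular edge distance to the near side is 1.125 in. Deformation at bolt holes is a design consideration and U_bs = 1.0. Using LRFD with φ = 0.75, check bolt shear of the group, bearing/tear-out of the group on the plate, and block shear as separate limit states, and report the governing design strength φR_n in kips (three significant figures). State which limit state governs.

90.1 kips (bolt shear governs)

Bolt shear: A_b = π·0.75²/4 = 0.4418 in²; R_n = 68 × 0.4418 × 4 × 1 = 120.2 kips → 0.75 × 120.2 = 90.1 kips.
Bearing: edge l_c = 1.219, r_n = 63.62 kips; interior l_c = 1.562, r_n = 78.3 kips; R_n = 63.62 + 3·78.3 = 298.5 kips → 224 kips.
Block shear: A_gv = 6.562, A_nv = 4.266, A_nt = 0.5156 in²; R_n = min(0.6F_uA_nv, 0.6F_yA_gv) + U_bs·F_u·A_nt = 171.7 kips → 129 kips.
Bolt shear governs: 90.1 kips.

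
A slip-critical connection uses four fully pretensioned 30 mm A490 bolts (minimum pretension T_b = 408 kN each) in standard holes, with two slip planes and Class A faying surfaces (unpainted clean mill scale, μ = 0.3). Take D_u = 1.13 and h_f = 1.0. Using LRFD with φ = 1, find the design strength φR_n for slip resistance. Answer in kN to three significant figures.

1110 kN

R_n = μ · D_u · h_f · T_b · n_s · n_b = 0.3 × 1.13 × 1.0 × 408 × 2 × 4 = 1106 kN.
Design strength φR_n = 1 × 1106 = 1110 kN.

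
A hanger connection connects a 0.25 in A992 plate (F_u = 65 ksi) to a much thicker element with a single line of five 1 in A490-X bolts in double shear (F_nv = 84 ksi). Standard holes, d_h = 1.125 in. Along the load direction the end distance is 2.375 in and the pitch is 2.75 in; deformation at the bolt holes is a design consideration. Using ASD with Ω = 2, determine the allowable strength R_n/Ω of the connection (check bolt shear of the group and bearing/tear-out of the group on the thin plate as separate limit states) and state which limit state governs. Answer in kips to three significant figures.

Bolt shear: A_b = π·1²/4 = 0.7854 in²; R_n = 84 × 0.7854 × 5 × 2 = 659.7 kips → 659.7 / 2 = 330 kips.
Bearing (1.2 l_c t F_u ≤ 2.4 d t F_u): upper limit = 2.4·1·0.25·65 = 39 kips.
  Edge l_c = 2.375 − 1.125/2 = 1.812 → r_n = 35.34 kips; interior l_c = 2.75 − 1.125 = 1.625 → r_n = 31.69 kips.
  R_n,bearing = 1·35.34 + 4·31.69 = 162.1 kips → 162.1 / 2 = 81 kips.
Bearing governs: 81 kips.

81 kips (bearing governs)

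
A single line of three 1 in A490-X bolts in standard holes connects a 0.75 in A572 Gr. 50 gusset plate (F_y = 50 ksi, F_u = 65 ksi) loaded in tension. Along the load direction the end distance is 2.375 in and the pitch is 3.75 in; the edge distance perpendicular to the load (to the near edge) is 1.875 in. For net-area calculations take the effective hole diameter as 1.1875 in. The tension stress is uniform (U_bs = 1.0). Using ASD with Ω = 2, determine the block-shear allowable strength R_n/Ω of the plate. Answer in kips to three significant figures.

132 kips

Shear plane L_v = 2.375 + 2·3.75 = 9.875 in; A_gv = 9.875 × 0.75 = 7.406 in².
A_nv = (9.875 − 2.5·1.1875) × 0.75 = 5.18 in².
A_nt = (1.875 − 0.5·1.1875) × 0.75 = 0.9609 in².
0.6 F_u A_nv = 202 kips; 0.6 F_y A_gv = 222.2 kips → shear rupture governs the shear term.
R_n = 202 + 1.0 × 65 × 0.9609 = 264.5 kips.
Allowable strength R_n/Ω = 264.5 / 2 = 132 kips.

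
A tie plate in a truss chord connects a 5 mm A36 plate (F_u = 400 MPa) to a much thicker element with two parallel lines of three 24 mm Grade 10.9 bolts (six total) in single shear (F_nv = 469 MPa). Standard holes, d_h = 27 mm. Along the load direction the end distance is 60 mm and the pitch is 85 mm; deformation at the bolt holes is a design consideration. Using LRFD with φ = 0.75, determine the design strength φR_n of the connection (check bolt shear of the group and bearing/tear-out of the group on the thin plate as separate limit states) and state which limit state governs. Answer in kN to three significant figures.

513 kN (bearing governs)

Bolt shear: A_b = π·24²/4 = 452.4 mm²; R_n = 469 × 452.4 × 6 × 1 / 1000 = 1273 kN → 0.75 × 1273 = 955 kN.
Bearing (1.2 l_c t F_u ≤ 2.4 d t F_u): upper limit = 2.4·24·5·400 / 1000 = 115.2 kN.
  Edge l_c = 60 − 27/2 = 46.5 → r_n = 111.6 kN; interior l_c = 85 − 27 = 58 → r_n = 115.2 kN.
  R_n,bearing = 2·111.6 + 4·115.2 = 684 kN → 0.75 × 684 = 513 kN.
Bearing governs: 513 kN.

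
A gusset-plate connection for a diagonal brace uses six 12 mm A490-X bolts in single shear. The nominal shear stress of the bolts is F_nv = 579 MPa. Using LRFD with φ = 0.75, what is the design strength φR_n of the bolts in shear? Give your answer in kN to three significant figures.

A_b = π × 12² / 4 = 113.1 mm².
R_n = F_nv · A_b · n · n_s = 579 × 113.1 × 6 × 1 / 1000 = 392.9 kN.
Design strength φR_n = 0.75 × 392.9 = 295 kN.

295 kN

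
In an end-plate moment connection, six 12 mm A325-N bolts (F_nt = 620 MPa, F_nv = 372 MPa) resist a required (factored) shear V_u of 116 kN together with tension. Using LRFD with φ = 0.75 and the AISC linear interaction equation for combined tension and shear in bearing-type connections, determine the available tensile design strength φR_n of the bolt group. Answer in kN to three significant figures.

A_b = π·12²/4 = 113.1 mm²; f_rv = 116 × 1000 / (6 × 113.1) = 170.9 MPa.
F'_nt = 1.3 F_nt − (F_nt / φF_nv) f_rv = 1.3·620 − (620/(0.75·372))·170.9 = 426.1 MPa, capped at F_nt → F'_nt = 426.1 MPa.
R_n = F'_nt · A_b · n = 426.1 × 113.1 × 6 / 1000 = 289.2 kN.
Design strength φR_n = 0.75 × 289.2 = 217 kN.

217 kN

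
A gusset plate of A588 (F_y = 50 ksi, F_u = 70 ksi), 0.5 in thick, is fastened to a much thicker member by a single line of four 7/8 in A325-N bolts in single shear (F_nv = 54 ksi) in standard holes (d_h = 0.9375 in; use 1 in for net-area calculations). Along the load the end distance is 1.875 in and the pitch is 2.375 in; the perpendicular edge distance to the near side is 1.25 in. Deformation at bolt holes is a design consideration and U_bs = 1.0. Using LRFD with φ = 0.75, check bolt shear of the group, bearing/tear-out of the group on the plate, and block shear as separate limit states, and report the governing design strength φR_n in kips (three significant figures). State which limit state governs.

97.4 kips (bolt shear governs)

Bolt shear: A_b = π·0.875²/4 = 0.6013 in²; R_n = 54 × 0.6013 × 4 × 1 = 129.9 kips → 0.75 × 129.9 = 97.4 kips.
Bearing: edge l_c = 1.406, r_n = 59.06 kips; interior l_c = 1.438, r_n = 60.37 kips; R_n = 59.06 + 3·60.37 = 240.2 kips → 180 kips.
Block shear: A_gv = 4.5, A_nv = 2.75, A_nt = 0.375 in²; R_n = min(0.6F_uA_nv, 0.6F_yA_gv) + U_bs·F_u·A_nt = 141.8 kips → 106 kips.
Bolt shear governs: 97.4 kips.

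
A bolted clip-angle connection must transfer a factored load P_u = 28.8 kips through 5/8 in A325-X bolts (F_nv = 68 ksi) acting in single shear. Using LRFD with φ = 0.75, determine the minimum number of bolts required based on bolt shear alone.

2 bolts

A_b = π·0.625²/4 = 0.3068 in².
Per-bolt design strength φR_n = 0.75 × 68 × 0.3068 × 1 = 15.65 kips.
n ≥ 28.8 / 15.65 = 1.841 → use 2 bolts.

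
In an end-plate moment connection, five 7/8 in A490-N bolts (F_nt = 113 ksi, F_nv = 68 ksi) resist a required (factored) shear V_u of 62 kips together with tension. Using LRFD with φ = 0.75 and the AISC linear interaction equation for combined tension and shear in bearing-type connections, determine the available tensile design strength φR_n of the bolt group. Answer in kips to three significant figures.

228 kips

A_b = π·0.875²/4 = 0.6013 in²; f_rv = 62 / (5 × 0.6013) = 20.62 ksi.
F'_nt = 1.3 F_nt − (F_nt / φF_nv) f_rv = 1.3·113 − (113/(0.75·68))·20.62 = 101.2 ksi, capped at F_nt → F'_nt = 101.2 ksi.
R_n = F'_nt · A_b · n = 101.2 × 0.6013 × 5 = 304.3 kips.
Design strength φR_n = 0.75 × 304.3 = 228 kips.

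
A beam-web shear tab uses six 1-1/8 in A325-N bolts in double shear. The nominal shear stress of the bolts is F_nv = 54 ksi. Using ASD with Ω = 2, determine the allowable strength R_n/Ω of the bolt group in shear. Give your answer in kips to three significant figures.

322 kips

A_b = π × 1.125² / 4 = 0.994 in².
R_n = F_nv · A_b · n · n_s = 54 × 0.994 × 6 × 2 = 644.1 kips.
Allowable strength R_n/Ω = 644.1 / 2 = 322 kips.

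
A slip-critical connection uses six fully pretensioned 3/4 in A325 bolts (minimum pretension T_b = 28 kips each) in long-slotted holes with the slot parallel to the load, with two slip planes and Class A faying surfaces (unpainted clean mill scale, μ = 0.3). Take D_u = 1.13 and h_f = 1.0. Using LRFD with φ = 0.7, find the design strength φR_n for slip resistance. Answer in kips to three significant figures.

R_n = μ · D_u · h_f · T_b · n_s · n_b = 0.3 × 1.13 × 1.0 × 28 × 2 × 6 = 113.9 kips.
Design strength φR_n = 0.7 × 113.9 = 79.7 kips.

79.7 kips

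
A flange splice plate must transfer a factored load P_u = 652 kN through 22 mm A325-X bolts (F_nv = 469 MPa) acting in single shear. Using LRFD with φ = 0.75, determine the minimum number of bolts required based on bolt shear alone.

5 bolts

A_b = π·22²/4 = 380.1 mm².
Per-bolt design strength φR_n = 0.75 × 469 × 380.1 × 1 / 1000 = 133.7 kN.
n ≥ 652 / 133.7 = 4.876 → use 5 bolts.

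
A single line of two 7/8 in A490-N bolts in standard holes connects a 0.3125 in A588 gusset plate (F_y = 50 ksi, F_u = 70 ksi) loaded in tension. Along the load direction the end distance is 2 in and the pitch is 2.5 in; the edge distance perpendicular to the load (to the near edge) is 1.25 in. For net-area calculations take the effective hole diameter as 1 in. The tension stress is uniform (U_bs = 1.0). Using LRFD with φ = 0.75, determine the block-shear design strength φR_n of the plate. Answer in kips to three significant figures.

41.8 kips

Shear plane L_v = 2 + 1·2.5 = 4.5 in; A_gv = 4.5 × 0.3125 = 1.406 in².
A_nv = (4.5 − 1.5·1) × 0.3125 = 0.9375 in².
A_nt = (1.25 − 0.5·1) × 0.3125 = 0.2344 in².
0.6 F_u A_nv = 39.38 kips; 0.6 F_y A_gv = 42.19 kips → shear rupture governs the shear term.
R_n = 39.38 + 1.0 × 70 × 0.2344 = 55.78 kips.
Design strength φR_n = 0.75 × 55.78 = 41.8 kips.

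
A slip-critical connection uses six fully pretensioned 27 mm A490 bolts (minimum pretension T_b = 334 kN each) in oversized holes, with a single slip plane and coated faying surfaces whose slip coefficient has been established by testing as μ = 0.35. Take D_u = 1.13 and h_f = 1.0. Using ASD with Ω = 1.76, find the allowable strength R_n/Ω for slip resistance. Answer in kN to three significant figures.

450 kN

R_n = μ · D_u · h_f · T_b · n_s · n_b = 0.35 × 1.13 × 1.0 × 334 × 1 × 6 = 792.6 kN.
Allowable strength R_n/Ω = 792.6 / 1.76 = 450 kN.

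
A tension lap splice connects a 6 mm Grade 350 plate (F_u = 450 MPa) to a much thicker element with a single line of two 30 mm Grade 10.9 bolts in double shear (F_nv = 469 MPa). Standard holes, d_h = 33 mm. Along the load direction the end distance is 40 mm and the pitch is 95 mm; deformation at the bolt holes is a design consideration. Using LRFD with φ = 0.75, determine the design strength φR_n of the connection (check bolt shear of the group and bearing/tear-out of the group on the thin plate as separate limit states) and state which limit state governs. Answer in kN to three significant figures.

Bolt shear: A_b = π·30²/4 = 706.9 mm²; R_n = 469 × 706.9 × 2 × 2 / 1000 = 1326 kN → 0.75 × 1326 = 995 kN.
Bearing (1.2 l_c t F_u ≤ 2.4 d t F_u): upper limit = 2.4·30·6·450 / 1000 = 194.4 kN.
  Edge l_c = 40 − 33/2 = 23.5 → r_n = 76.14 kN; interior l_c = 95 − 33 = 62 → r_n = 194.4 kN.
  R_n,bearing = 1·76.14 + 1·194.4 = 270.5 kN → 0.75 × 270.5 = 203 kN.
Bearing governs: 203 kN.

203 kN (bearing governs)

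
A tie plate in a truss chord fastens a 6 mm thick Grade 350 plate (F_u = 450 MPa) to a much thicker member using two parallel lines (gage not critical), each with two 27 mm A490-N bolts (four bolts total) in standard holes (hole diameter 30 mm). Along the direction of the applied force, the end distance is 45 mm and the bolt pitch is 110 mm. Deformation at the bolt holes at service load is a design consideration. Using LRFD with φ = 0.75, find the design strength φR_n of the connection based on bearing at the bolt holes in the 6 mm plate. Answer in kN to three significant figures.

Per bolt r_n = 1.2 l_c t F_u ≤ 2.4 d t F_u; upper limit = 2.4 × 27 × 6 × 450 / 1000 = 175 kN.
Edge bolt: l_c = 45 − 30/2 = 30 mm → 1.2 × 30 × 6 × 450 / 1000 = 97.2 → r_n = 97.2 kN.
Interior bolts: l_c = 110 − 30 = 80 mm → 1.2 × 80 × 6 × 450 / 1000 = 259.2 → r_n = 175 kN.
R_n = 2 × 97.2 + 2 × 175 = 544.3 kN.
Design strength φR_n = 0.75 × 544.3 = 408 kN.

408 kN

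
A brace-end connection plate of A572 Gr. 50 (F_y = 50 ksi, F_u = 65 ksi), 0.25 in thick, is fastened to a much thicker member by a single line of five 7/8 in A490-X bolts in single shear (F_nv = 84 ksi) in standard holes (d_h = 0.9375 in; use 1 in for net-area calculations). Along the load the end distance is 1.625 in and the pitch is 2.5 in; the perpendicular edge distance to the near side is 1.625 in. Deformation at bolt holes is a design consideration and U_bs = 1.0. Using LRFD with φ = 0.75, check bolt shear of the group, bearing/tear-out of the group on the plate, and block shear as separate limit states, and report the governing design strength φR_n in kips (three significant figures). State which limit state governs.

65.8 kips (block shear governs)

Bolt shear: A_b = π·0.875²/4 = 0.6013 in²; R_n = 84 × 0.6013 × 5 × 1 = 252.6 kips → 0.75 × 252.6 = 189 kips.
Bearing: edge l_c = 1.156, r_n = 22.55 kips; interior l_c = 1.562, r_n = 30.47 kips; R_n = 22.55 + 4·30.47 = 144.4 kips → 108 kips.
Block shear: A_gv = 2.906, A_nv = 1.781, A_nt = 0.2812 in²; R_n = min(0.6F_uA_nv, 0.6F_yA_gv) + U_bs·F_u·A_nt = 87.75 kips → 65.8 kips.
Block shear governs: 65.8 kips.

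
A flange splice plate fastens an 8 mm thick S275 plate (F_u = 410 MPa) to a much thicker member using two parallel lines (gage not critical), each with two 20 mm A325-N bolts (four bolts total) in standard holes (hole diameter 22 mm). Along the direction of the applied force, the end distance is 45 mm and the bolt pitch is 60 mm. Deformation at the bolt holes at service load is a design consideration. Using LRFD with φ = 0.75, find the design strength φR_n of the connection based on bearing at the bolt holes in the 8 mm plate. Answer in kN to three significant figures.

425 kN

Per bolt r_n = 1.2 l_c t F_u ≤ 2.4 d t F_u; upper limit = 2.4 × 20 × 8 × 410 / 1000 = 157.4 kN.
Edge bolt: l_c = 45 − 22/2 = 34 mm → 1.2 × 34 × 8 × 410 / 1000 = 133.8 → r_n = 133.8 kN.
Interior bolts: l_c = 60 − 22 = 38 mm → 1.2 × 38 × 8 × 410 / 1000 = 149.6 → r_n = 149.6 kN.
R_n = 2 × 133.8 + 2 × 149.6 = 566.8 kN.
Design strength φR_n = 0.75 × 566.8 = 425 kN.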